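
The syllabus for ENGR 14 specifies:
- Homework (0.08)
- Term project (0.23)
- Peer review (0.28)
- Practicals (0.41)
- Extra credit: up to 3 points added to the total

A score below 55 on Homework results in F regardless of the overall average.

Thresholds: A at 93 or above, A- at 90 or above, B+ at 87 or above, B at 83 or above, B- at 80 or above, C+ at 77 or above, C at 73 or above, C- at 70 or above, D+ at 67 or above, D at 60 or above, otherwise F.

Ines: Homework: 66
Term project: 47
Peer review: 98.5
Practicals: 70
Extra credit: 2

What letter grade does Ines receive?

Homework score 66 ≥ 55: minimum met.
Weighted total:
  Homework 66 × 0.08 = 5.28
  Term project 47 × 0.23 = 10.81
  Peer review 98.5 × 0.28 = 27.58
  Practicals 70 × 0.41 = 28.7
Sum = 72.37
Extra credit: 72.37 + 2 = 74.37
74.37 is ≥ 73 and < 77 → C

C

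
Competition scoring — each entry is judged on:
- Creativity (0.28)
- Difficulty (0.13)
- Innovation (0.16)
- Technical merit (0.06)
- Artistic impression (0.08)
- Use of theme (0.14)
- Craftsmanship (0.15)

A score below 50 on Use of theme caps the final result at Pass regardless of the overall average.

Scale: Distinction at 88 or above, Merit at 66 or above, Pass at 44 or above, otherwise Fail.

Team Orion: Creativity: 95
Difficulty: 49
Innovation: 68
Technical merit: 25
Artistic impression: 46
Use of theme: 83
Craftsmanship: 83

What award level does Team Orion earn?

Use of theme score 83 ≥ 50: minimum met.
Weighted total:
  Creativity 95 × 0.28 = 26.6
  Difficulty 49 × 0.13 = 6.37
  Innovation 68 × 0.16 = 10.88
  Technical merit 25 × 0.06 = 1.5
  Artistic impression 46 × 0.08 = 3.68
  Use of theme 83 × 0.14 = 11.62
  Craftsmanship 83 × 0.15 = 12.45
Sum = 73.1
73.1 is ≥ 66 and < 88 → Merit

Merit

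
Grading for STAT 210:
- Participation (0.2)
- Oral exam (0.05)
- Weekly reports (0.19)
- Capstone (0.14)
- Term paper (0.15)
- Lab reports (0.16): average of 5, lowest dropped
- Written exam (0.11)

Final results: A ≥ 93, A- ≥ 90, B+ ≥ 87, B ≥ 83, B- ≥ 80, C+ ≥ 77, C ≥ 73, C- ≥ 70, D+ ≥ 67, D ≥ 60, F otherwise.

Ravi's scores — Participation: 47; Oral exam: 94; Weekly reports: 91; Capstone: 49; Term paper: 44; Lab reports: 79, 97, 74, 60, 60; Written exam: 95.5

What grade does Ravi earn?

D+

Lab reports: drop 60 → average of remaining 4 = 310/4 = 77.5
Weighted total:
  Participation 47 × 0.2 = 9.4
  Oral exam 94 × 0.05 = 4.7
  Weekly reports 91 × 0.19 = 17.29
  Capstone 49 × 0.14 = 6.86
  Term paper 44 × 0.15 = 6.6
  Lab reports 77.5 × 0.16 = 12.4
  Written exam 95.5 × 0.11 = 10.505
Sum = 67.755
67.755 is ≥ 67 and < 70 → D+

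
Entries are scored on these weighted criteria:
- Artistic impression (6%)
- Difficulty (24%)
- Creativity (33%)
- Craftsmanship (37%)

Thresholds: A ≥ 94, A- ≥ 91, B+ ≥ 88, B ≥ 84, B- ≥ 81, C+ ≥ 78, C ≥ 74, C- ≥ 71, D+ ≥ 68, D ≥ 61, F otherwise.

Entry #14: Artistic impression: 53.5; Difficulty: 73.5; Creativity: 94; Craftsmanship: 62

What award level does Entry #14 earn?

C

Weighted total:
  Artistic impression 53.5 × 0.06 = 3.21
  Difficulty 73.5 × 0.24 = 17.64
  Creativity 94 × 0.33 = 31.02
  Craftsmanship 62 × 0.37 = 22.94
Sum = 74.81
74.81 is ≥ 74 and < 78 → C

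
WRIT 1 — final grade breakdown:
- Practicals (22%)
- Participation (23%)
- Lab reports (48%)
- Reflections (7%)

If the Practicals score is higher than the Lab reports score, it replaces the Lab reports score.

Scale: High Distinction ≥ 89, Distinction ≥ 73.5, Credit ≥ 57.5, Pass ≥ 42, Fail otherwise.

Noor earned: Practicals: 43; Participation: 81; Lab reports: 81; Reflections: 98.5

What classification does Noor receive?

Distinction

Practicals (43) ≤ Lab reports (81), so Lab reports stays at 81.
Weighted total:
  Practicals 43 × 0.22 = 9.46
  Participation 81 × 0.23 = 18.63
  Lab reports 81 × 0.48 = 38.88
  Reflections 98.5 × 0.07 = 6.895
Sum = 73.865
73.865 is ≥ 73.5 and < 89 → Distinction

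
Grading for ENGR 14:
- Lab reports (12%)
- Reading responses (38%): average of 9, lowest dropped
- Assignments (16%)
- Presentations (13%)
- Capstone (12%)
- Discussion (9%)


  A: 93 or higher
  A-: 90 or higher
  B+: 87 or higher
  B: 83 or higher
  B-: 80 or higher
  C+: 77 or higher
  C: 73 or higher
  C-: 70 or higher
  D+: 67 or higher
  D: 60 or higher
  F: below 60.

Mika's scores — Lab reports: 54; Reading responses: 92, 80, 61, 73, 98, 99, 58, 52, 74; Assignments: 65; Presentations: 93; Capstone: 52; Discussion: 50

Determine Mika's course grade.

Reading responses: drop 52 → average of remaining 8 = 635/8 = 79.375
Weighted total:
  Lab reports 54 × 0.12 = 6.48
  Reading responses 79.375 × 0.38 = 30.1625
  Assignments 65 × 0.16 = 10.4
  Presentations 93 × 0.13 = 12.09
  Capstone 52 × 0.12 = 6.24
  Discussion 50 × 0.09 = 4.5
Sum = 69.8725
69.8725 is ≥ 67 and < 70 → D+

D+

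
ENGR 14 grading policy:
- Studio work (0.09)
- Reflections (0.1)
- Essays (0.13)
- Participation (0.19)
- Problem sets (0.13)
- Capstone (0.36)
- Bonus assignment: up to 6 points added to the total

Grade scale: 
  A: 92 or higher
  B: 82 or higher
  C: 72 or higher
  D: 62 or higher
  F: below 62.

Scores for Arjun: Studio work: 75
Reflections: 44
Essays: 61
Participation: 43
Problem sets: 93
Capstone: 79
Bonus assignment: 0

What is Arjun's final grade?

D

Weighted total:
  Studio work 75 × 0.09 = 6.75
  Reflections 44 × 0.1 = 4.4
  Essays 61 × 0.13 = 7.93
  Participation 43 × 0.19 = 8.17
  Problem sets 93 × 0.13 = 12.09
  Capstone 79 × 0.36 = 28.44
Sum = 67.78
Bonus assignment: 67.78 + 0 = 67.78
67.78 is ≥ 62 and < 72 → D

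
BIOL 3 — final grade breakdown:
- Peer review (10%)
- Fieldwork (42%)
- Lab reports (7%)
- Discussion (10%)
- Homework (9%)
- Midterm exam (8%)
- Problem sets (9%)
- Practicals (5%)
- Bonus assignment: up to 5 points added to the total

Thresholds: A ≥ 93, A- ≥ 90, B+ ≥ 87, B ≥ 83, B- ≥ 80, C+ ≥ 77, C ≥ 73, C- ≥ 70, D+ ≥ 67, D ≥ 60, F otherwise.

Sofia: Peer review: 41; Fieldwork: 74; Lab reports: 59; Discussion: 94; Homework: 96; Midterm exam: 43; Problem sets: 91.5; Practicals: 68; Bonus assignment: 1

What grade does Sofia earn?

C

Weighted total:
  Peer review 41 × 0.1 = 4.1
  Fieldwork 74 × 0.42 = 31.08
  Lab reports 59 × 0.07 = 4.13
  Discussion 94 × 0.1 = 9.4
  Homework 96 × 0.09 = 8.64
  Midterm exam 43 × 0.08 = 3.44
  Problem sets 91.5 × 0.09 = 8.235
  Practicals 68 × 0.05 = 3.4
Sum = 72.425
Bonus assignment: 72.425 + 1 = 73.425
73.425 is ≥ 73 and < 77 → C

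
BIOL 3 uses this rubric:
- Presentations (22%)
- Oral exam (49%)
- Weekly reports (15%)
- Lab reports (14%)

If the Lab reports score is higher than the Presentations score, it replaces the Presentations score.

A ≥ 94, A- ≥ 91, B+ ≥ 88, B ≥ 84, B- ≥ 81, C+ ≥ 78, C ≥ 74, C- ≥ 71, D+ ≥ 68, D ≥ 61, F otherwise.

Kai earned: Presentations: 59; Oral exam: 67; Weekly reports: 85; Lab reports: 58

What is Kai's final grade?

D

Lab reports (58) ≤ Presentations (59), so Presentations stays at 59.
Weighted total:
  Presentations 59 × 0.22 = 12.98
  Oral exam 67 × 0.49 = 32.83
  Weekly reports 85 × 0.15 = 12.75
  Lab reports 58 × 0.14 = 8.12
Sum = 66.68
66.68 is ≥ 61 and < 68 → D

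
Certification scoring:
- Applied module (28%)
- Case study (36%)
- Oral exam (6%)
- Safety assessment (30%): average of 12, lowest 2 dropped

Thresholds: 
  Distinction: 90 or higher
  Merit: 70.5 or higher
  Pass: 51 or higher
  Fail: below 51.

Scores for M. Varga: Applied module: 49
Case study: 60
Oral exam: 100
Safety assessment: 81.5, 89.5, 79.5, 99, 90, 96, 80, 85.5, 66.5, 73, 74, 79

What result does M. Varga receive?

Pass

Safety assessment: drop 66.5, 73 → average of remaining 10 = 854/10 = 85.4
Weighted total:
  Applied module 49 × 0.28 = 13.72
  Case study 60 × 0.36 = 21.6
  Oral exam 100 × 0.06 = 6
  Safety assessment 85.4 × 0.3 = 25.62
Sum = 66.94
66.94 is ≥ 51 and < 70.5 → Pass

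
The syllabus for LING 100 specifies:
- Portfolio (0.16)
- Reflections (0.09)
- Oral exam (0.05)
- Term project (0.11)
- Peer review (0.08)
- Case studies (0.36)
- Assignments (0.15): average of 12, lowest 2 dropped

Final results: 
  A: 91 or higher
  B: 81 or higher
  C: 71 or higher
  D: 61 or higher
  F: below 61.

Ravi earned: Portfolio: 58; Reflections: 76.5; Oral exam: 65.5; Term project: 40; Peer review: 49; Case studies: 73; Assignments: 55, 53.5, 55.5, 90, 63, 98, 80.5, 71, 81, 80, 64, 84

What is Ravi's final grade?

Assignments: drop 53.5, 55 → average of remaining 10 = 767/10 = 76.7
Weighted total:
  Portfolio 58 × 0.16 = 9.28
  Reflections 76.5 × 0.09 = 6.885
  Oral exam 65.5 × 0.05 = 3.275
  Term project 40 × 0.11 = 4.4
  Peer review 49 × 0.08 = 3.92
  Case studies 73 × 0.36 = 26.28
  Assignments 76.7 × 0.15 = 11.505
Sum = 65.545
65.545 is ≥ 61 and < 71 → D

D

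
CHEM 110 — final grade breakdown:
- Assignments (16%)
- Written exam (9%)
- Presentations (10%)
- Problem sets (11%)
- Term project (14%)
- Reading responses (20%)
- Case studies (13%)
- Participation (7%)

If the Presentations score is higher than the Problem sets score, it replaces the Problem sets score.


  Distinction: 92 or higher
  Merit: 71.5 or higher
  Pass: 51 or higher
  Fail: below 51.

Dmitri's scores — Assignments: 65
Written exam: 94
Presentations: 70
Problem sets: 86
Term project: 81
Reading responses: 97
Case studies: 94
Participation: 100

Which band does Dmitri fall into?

Presentations (70) ≤ Problem sets (86), so Problem sets stays at 86.
Weighted total:
  Assignments 65 × 0.16 = 10.4
  Written exam 94 × 0.09 = 8.46
  Presentations 70 × 0.1 = 7
  Problem sets 86 × 0.11 = 9.46
  Term project 81 × 0.14 = 11.34
  Reading responses 97 × 0.2 = 19.4
  Case studies 94 × 0.13 = 12.22
  Participation 100 × 0.07 = 7
Sum = 85.28
85.28 is ≥ 71.5 and < 92 → Merit

Merit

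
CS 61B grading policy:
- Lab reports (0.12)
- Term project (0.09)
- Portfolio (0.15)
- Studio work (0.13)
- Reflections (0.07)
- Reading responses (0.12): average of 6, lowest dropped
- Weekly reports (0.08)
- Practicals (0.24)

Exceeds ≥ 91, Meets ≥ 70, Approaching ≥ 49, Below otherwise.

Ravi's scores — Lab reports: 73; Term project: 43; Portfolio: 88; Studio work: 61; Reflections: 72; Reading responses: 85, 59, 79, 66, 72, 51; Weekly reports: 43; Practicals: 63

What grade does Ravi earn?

Approaching

Reading responses: drop 51 → average of remaining 5 = 361/5 = 72.2
Weighted total:
  Lab reports 73 × 0.12 = 8.76
  Term project 43 × 0.09 = 3.87
  Portfolio 88 × 0.15 = 13.2
  Studio work 61 × 0.13 = 7.93
  Reflections 72 × 0.07 = 5.04
  Reading responses 72.2 × 0.12 = 8.664
  Weekly reports 43 × 0.08 = 3.44
  Practicals 63 × 0.24 = 15.12
Sum = 66.024
66.024 is ≥ 49 and < 70 → Approaching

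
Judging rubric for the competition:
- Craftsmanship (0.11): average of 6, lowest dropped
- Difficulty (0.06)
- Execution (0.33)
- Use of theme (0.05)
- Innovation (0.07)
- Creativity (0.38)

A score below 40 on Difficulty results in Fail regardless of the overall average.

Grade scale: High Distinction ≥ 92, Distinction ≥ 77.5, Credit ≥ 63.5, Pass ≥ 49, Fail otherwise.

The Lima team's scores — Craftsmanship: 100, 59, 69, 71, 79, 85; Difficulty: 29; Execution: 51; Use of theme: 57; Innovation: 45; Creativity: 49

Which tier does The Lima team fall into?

Fail

Craftsmanship: drop 59 → average of remaining 5 = 404/5 = 80.8
Difficulty score 29 < 40: minimum not met.
Weighted total:
  Craftsmanship 80.8 × 0.11 = 8.888
  Difficulty 29 × 0.06 = 1.74
  Execution 51 × 0.33 = 16.83
  Use of theme 57 × 0.05 = 2.85
  Innovation 45 × 0.07 = 3.15
  Creativity 49 × 0.38 = 18.62
Sum = 52.078
Because the Difficulty minimum was not met, the result is Fail.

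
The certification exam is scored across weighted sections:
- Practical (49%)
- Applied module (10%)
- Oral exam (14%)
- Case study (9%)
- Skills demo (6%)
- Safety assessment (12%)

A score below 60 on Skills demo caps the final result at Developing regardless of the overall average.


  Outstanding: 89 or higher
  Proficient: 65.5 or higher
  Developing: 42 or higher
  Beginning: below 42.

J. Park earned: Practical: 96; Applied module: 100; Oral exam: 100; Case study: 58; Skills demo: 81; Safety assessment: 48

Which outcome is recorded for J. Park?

Skills demo score 81 ≥ 60: minimum met.
Weighted total:
  Practical 96 × 0.49 = 47.04
  Applied module 100 × 0.1 = 10
  Oral exam 100 × 0.14 = 14
  Case study 58 × 0.09 = 5.22
  Skills demo 81 × 0.06 = 4.86
  Safety assessment 48 × 0.12 = 5.76
Sum = 86.88
86.88 is ≥ 65.5 and < 89 → Proficient

Proficient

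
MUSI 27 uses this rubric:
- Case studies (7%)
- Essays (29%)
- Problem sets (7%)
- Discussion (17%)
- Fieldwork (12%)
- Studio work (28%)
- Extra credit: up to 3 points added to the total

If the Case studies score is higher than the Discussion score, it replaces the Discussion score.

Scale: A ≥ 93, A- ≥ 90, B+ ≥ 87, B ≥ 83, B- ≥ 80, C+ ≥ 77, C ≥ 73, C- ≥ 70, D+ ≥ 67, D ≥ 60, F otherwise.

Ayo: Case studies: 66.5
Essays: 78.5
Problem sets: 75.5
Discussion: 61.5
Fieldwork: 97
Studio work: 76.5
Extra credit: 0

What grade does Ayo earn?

C+

Case studies (66.5) > Discussion (61.5), so Discussion counts as 66.5.
Weighted total:
  Case studies 66.5 × 0.07 = 4.655
  Essays 78.5 × 0.29 = 22.765
  Problem sets 75.5 × 0.07 = 5.285
  Discussion 66.5 × 0.17 = 11.305
  Fieldwork 97 × 0.12 = 11.64
  Studio work 76.5 × 0.28 = 21.42
Sum = 77.07
Extra credit: 77.07 + 0 = 77.07
77.07 is ≥ 77 and < 80 → C+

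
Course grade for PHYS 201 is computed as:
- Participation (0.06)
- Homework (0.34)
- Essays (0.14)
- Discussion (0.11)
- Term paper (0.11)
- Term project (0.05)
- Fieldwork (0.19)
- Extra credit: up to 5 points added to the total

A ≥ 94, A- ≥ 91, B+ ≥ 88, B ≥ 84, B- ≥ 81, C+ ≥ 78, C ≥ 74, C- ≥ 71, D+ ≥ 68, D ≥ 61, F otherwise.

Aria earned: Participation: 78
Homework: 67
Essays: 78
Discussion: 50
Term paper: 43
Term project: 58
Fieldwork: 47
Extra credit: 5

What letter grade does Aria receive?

D

Weighted total:
  Participation 78 × 0.06 = 4.68
  Homework 67 × 0.34 = 22.78
  Essays 78 × 0.14 = 10.92
  Discussion 50 × 0.11 = 5.5
  Term paper 43 × 0.11 = 4.73
  Term project 58 × 0.05 = 2.9
  Fieldwork 47 × 0.19 = 8.93
Sum = 60.44
Extra credit: 60.44 + 5 = 65.44
65.44 is ≥ 61 and < 68 → D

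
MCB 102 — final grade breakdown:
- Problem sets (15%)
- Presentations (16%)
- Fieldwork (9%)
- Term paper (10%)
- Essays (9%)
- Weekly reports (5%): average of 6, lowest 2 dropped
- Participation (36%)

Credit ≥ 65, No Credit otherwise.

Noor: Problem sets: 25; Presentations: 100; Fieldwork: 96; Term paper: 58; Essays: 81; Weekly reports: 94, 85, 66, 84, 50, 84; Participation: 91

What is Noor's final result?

Weekly reports: drop 50, 66 → average of remaining 4 = 347/4 = 86.75
Weighted total:
  Problem sets 25 × 0.15 = 3.75
  Presentations 100 × 0.16 = 16
  Fieldwork 96 × 0.09 = 8.64
  Term paper 58 × 0.1 = 5.8
  Essays 81 × 0.09 = 7.29
  Weekly reports 86.75 × 0.05 = 4.3375
  Participation 91 × 0.36 = 32.76
Sum = 78.5775
78.5775 ≥ 65 → Credit

Credit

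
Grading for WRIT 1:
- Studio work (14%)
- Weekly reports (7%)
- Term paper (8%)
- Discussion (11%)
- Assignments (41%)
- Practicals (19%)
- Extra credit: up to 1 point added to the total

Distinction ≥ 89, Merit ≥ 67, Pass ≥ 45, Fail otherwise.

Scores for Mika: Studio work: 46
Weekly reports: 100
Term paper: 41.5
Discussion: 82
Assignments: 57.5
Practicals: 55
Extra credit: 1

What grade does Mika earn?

Pass

Weighted total:
  Studio work 46 × 0.14 = 6.44
  Weekly reports 100 × 0.07 = 7
  Term paper 41.5 × 0.08 = 3.32
  Discussion 82 × 0.11 = 9.02
  Assignments 57.5 × 0.41 = 23.575
  Practicals 55 × 0.19 = 10.45
Sum = 59.805
Extra credit: 59.805 + 1 = 60.805
60.805 is ≥ 45 and < 67 → Pass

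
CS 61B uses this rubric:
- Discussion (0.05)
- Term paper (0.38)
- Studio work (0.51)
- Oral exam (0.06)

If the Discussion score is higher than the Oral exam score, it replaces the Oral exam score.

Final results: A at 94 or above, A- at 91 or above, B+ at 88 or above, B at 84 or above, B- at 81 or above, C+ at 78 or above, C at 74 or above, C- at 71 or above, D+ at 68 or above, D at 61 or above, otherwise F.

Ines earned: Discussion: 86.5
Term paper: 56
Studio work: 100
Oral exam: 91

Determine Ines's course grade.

B-

Discussion (86.5) ≤ Oral exam (91), so Oral exam stays at 91.
Weighted total:
  Discussion 86.5 × 0.05 = 4.325
  Term paper 56 × 0.38 = 21.28
  Studio work 100 × 0.51 = 51
  Oral exam 91 × 0.06 = 5.46
Sum = 82.065
82.065 is ≥ 81 and < 84 → B-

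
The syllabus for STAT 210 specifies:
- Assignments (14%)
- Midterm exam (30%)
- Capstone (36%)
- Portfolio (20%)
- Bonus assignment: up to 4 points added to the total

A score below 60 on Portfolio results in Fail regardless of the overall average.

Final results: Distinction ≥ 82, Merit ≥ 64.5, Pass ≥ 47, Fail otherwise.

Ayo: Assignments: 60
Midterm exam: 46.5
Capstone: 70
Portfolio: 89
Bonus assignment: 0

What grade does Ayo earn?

Portfolio score 89 ≥ 60: minimum met.
Weighted total:
  Assignments 60 × 0.14 = 8.4
  Midterm exam 46.5 × 0.3 = 13.95
  Capstone 70 × 0.36 = 25.2
  Portfolio 89 × 0.2 = 17.8
Sum = 65.35
Bonus assignment: 65.35 + 0 = 65.35
65.35 is ≥ 64.5 and < 82 → Merit

Merit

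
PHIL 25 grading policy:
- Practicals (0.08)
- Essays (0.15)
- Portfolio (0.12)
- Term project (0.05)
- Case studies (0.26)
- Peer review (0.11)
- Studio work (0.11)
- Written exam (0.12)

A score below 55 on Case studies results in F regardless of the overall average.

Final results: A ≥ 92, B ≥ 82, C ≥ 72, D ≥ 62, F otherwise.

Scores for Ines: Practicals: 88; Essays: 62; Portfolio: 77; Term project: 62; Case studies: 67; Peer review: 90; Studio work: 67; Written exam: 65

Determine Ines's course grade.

Case studies score 67 ≥ 55: minimum met.
Weighted total:
  Practicals 88 × 0.08 = 7.04
  Essays 62 × 0.15 = 9.3
  Portfolio 77 × 0.12 = 9.24
  Term project 62 × 0.05 = 3.1
  Case studies 67 × 0.26 = 17.42
  Peer review 90 × 0.11 = 9.9
  Studio work 67 × 0.11 = 7.37
  Written exam 65 × 0.12 = 7.8
Sum = 71.17
71.17 is ≥ 62 and < 72 → D

D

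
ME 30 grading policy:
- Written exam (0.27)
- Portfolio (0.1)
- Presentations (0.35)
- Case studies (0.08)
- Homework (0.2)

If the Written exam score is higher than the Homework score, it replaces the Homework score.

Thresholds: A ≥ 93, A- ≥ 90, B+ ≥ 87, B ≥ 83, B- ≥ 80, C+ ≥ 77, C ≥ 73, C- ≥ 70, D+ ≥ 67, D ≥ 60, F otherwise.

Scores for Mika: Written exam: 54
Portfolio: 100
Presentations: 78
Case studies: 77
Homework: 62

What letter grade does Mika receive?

C-

Written exam (54) ≤ Homework (62), so Homework stays at 62.
Weighted total:
  Written exam 54 × 0.27 = 14.58
  Portfolio 100 × 0.1 = 10
  Presentations 78 × 0.35 = 27.3
  Case studies 77 × 0.08 = 6.16
  Homework 62 × 0.2 = 12.4
Sum = 70.44
70.44 is ≥ 70 and < 73 → C-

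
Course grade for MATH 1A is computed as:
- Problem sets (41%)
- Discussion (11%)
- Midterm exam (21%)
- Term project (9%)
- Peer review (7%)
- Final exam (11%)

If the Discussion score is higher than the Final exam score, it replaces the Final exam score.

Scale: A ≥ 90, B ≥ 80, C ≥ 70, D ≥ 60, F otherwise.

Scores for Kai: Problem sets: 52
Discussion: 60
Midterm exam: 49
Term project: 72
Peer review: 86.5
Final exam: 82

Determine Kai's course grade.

F

Discussion (60) ≤ Final exam (82), so Final exam stays at 82.
Weighted total:
  Problem sets 52 × 0.41 = 21.32
  Discussion 60 × 0.11 = 6.6
  Midterm exam 49 × 0.21 = 10.29
  Term project 72 × 0.09 = 6.48
  Peer review 86.5 × 0.07 = 6.055
  Final exam 82 × 0.11 = 9.02
Sum = 59.765
59.765 < 60 → F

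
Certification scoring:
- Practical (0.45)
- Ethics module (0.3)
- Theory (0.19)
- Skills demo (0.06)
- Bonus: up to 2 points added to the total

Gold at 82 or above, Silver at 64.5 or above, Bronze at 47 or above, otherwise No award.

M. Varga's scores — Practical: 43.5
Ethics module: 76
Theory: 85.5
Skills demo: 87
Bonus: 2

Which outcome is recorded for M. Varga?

Weighted total:
  Practical 43.5 × 0.45 = 19.575
  Ethics module 76 × 0.3 = 22.8
  Theory 85.5 × 0.19 = 16.245
  Skills demo 87 × 0.06 = 5.22
Sum = 63.84
Bonus: 63.84 + 2 = 65.84
65.84 is ≥ 64.5 and < 82 → Silver

Silver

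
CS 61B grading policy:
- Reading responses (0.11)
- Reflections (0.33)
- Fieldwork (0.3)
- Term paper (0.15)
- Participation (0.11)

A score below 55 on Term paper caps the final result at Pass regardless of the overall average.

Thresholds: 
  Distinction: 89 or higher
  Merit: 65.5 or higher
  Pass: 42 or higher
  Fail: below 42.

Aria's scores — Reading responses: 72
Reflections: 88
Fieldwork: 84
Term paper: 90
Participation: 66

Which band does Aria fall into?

Merit

Term paper score 90 ≥ 55: minimum met.
Weighted total:
  Reading responses 72 × 0.11 = 7.92
  Reflections 88 × 0.33 = 29.04
  Fieldwork 84 × 0.3 = 25.2
  Term paper 90 × 0.15 = 13.5
  Participation 66 × 0.11 = 7.26
Sum = 82.92
82.92 is ≥ 65.5 and < 89 → Merit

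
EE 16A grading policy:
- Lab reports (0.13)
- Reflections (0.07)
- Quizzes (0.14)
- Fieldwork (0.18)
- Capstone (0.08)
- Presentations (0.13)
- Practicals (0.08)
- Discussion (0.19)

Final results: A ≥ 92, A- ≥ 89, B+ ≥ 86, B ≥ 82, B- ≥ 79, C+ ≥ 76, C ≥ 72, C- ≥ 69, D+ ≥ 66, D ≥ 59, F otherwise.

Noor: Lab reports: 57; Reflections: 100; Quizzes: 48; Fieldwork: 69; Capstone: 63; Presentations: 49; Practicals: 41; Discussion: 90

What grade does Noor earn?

D

Weighted total:
  Lab reports 57 × 0.13 = 7.41
  Reflections 100 × 0.07 = 7
  Quizzes 48 × 0.14 = 6.72
  Fieldwork 69 × 0.18 = 12.42
  Capstone 63 × 0.08 = 5.04
  Presentations 49 × 0.13 = 6.37
  Practicals 41 × 0.08 = 3.28
  Discussion 90 × 0.19 = 17.1
Sum = 65.34
65.34 is ≥ 59 and < 66 → D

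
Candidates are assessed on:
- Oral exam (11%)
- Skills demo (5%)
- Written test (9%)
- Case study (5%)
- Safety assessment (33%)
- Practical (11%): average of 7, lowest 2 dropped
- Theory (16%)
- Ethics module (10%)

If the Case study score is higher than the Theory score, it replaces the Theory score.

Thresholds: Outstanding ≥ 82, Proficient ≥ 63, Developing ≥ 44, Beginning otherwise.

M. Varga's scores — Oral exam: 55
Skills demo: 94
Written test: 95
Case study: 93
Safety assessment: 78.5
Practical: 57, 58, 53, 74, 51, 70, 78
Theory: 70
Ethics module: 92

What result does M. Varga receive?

Practical: drop 51, 53 → average of remaining 5 = 337/5 = 67.4
Case study (93) > Theory (70), so Theory counts as 93.
Weighted total:
  Oral exam 55 × 0.11 = 6.05
  Skills demo 94 × 0.05 = 4.7
  Written test 95 × 0.09 = 8.55
  Case study 93 × 0.05 = 4.65
  Safety assessment 78.5 × 0.33 = 25.905
  Practical 67.4 × 0.11 = 7.414
  Theory 93 × 0.16 = 14.88
  Ethics module 92 × 0.1 = 9.2
Sum = 81.349
81.349 is ≥ 63 and < 82 → Proficient

Proficient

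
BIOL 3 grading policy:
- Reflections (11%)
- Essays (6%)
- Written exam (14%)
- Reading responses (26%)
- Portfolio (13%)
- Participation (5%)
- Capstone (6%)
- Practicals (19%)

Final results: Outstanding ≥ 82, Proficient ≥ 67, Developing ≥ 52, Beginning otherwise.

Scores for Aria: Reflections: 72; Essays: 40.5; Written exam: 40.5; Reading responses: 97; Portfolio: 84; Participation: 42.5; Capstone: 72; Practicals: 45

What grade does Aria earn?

Proficient

Weighted total:
  Reflections 72 × 0.11 = 7.92
  Essays 40.5 × 0.06 = 2.43
  Written exam 40.5 × 0.14 = 5.67
  Reading responses 97 × 0.26 = 25.22
  Portfolio 84 × 0.13 = 10.92
  Participation 42.5 × 0.05 = 2.125
  Capstone 72 × 0.06 = 4.32
  Practicals 45 × 0.19 = 8.55
Sum = 67.155
67.155 is ≥ 67 and < 82 → Proficient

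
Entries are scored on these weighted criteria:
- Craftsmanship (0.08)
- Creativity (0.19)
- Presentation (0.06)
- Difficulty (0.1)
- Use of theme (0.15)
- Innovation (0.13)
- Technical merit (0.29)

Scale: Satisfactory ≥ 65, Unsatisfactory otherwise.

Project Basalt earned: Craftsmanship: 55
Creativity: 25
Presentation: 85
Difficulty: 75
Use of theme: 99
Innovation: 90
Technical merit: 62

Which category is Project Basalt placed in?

Weighted total:
  Craftsmanship 55 × 0.08 = 4.4
  Creativity 25 × 0.19 = 4.75
  Presentation 85 × 0.06 = 5.1
  Difficulty 75 × 0.1 = 7.5
  Use of theme 99 × 0.15 = 14.85
  Innovation 90 × 0.13 = 11.7
  Technical merit 62 × 0.29 = 17.98
Sum = 66.28
66.28 ≥ 65 → Satisfactory

Satisfactory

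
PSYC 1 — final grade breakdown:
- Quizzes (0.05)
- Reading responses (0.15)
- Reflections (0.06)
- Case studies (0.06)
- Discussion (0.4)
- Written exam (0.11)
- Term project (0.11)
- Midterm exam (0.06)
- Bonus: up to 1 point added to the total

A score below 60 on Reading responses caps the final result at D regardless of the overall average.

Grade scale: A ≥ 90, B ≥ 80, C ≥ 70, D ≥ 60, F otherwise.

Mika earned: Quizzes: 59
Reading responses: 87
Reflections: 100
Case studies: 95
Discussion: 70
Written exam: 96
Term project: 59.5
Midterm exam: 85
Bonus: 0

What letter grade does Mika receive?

Reading responses score 87 ≥ 60: minimum met.
Weighted total:
  Quizzes 59 × 0.05 = 2.95
  Reading responses 87 × 0.15 = 13.05
  Reflections 100 × 0.06 = 6
  Case studies 95 × 0.06 = 5.7
  Discussion 70 × 0.4 = 28
  Written exam 96 × 0.11 = 10.56
  Term project 59.5 × 0.11 = 6.545
  Midterm exam 85 × 0.06 = 5.1
Sum = 77.905
Bonus: 77.905 + 0 = 77.905
77.905 is ≥ 70 and < 80 → C

C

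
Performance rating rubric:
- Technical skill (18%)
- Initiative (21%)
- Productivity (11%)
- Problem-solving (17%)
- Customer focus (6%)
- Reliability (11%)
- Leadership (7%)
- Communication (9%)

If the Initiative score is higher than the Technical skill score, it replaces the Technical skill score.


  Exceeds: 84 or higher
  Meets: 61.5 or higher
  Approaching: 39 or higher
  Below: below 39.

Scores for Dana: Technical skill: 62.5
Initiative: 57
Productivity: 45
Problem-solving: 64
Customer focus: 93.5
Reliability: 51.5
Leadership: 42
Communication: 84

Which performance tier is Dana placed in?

Approaching

Initiative (57) ≤ Technical skill (62.5), so Technical skill stays at 62.5.
Weighted total:
  Technical skill 62.5 × 0.18 = 11.25
  Initiative 57 × 0.21 = 11.97
  Productivity 45 × 0.11 = 4.95
  Problem-solving 64 × 0.17 = 10.88
  Customer focus 93.5 × 0.06 = 5.61
  Reliability 51.5 × 0.11 = 5.665
  Leadership 42 × 0.07 = 2.94
  Communication 84 × 0.09 = 7.56
Sum = 60.825
60.825 is ≥ 39 and < 61.5 → Approaching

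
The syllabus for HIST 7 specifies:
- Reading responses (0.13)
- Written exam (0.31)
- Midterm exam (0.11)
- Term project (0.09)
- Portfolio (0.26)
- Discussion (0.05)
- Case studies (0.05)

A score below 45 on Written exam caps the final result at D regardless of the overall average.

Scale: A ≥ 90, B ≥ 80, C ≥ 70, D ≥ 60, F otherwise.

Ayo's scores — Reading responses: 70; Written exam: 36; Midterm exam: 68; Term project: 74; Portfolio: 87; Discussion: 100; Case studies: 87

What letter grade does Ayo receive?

D

Written exam score 36 < 45: minimum not met.
Weighted total:
  Reading responses 70 × 0.13 = 9.1
  Written exam 36 × 0.31 = 11.16
  Midterm exam 68 × 0.11 = 7.48
  Term project 74 × 0.09 = 6.66
  Portfolio 87 × 0.26 = 22.62
  Discussion 100 × 0.05 = 5
  Case studies 87 × 0.05 = 4.35
Sum = 66.37
66.37 would be D; cap at D applies → D.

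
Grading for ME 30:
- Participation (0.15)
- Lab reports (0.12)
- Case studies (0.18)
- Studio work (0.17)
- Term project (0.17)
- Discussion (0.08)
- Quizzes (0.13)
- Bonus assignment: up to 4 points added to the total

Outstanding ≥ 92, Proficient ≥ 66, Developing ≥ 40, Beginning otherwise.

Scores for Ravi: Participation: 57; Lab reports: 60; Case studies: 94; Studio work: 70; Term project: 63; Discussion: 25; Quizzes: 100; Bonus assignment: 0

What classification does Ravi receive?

Proficient

Weighted total:
  Participation 57 × 0.15 = 8.55
  Lab reports 60 × 0.12 = 7.2
  Case studies 94 × 0.18 = 16.92
  Studio work 70 × 0.17 = 11.9
  Term project 63 × 0.17 = 10.71
  Discussion 25 × 0.08 = 2
  Quizzes 100 × 0.13 = 13
Sum = 70.28
Bonus assignment: 70.28 + 0 = 70.28
70.28 is ≥ 66 and < 92 → Proficient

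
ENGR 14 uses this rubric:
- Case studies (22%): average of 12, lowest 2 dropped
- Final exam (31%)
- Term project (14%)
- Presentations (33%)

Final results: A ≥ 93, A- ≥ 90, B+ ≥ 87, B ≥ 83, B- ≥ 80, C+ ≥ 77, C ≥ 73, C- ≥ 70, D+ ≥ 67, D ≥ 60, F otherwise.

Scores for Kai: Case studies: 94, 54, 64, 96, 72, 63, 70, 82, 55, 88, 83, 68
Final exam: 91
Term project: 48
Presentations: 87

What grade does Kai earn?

Case studies: drop 54, 55 → average of remaining 10 = 780/10 = 78
Weighted total:
  Case studies 78 × 0.22 = 17.16
  Final exam 91 × 0.31 = 28.21
  Term project 48 × 0.14 = 6.72
  Presentations 87 × 0.33 = 28.71
Sum = 80.8
80.8 is ≥ 80 and < 83 → B-

B-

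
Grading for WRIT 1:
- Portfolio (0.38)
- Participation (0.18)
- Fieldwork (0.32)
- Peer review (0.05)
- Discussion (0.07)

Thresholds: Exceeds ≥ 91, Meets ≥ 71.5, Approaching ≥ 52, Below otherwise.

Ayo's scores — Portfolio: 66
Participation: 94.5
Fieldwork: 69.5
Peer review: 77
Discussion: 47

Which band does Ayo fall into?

Approaching

Weighted total:
  Portfolio 66 × 0.38 = 25.08
  Participation 94.5 × 0.18 = 17.01
  Fieldwork 69.5 × 0.32 = 22.24
  Peer review 77 × 0.05 = 3.85
  Discussion 47 × 0.07 = 3.29
Sum = 71.47
71.47 is ≥ 52 and < 71.5 → Approaching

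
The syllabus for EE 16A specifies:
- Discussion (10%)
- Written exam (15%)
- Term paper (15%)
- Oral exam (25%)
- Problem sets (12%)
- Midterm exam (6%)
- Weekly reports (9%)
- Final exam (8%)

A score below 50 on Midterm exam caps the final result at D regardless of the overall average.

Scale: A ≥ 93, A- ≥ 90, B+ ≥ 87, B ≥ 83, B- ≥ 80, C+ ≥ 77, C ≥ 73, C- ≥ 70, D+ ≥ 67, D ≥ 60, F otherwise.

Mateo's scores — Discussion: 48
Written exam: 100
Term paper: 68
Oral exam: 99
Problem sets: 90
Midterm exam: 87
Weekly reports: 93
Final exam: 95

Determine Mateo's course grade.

Midterm exam score 87 ≥ 50: minimum met.
Weighted total:
  Discussion 48 × 0.1 = 4.8
  Written exam 100 × 0.15 = 15
  Term paper 68 × 0.15 = 10.2
  Oral exam 99 × 0.25 = 24.75
  Problem sets 90 × 0.12 = 10.8
  Midterm exam 87 × 0.06 = 5.22
  Weekly reports 93 × 0.09 = 8.37
  Final exam 95 × 0.08 = 7.6
Sum = 86.74
86.74 is ≥ 83 and < 87 → B

B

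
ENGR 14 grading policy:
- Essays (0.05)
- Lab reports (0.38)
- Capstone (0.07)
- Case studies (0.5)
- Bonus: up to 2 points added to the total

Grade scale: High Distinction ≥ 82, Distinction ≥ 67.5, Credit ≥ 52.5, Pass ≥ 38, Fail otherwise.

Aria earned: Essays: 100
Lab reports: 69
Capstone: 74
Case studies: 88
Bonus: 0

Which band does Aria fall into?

Distinction

Weighted total:
  Essays 100 × 0.05 = 5
  Lab reports 69 × 0.38 = 26.22
  Capstone 74 × 0.07 = 5.18
  Case studies 88 × 0.5 = 44
Sum = 80.4
Bonus: 80.4 + 0 = 80.4
80.4 is ≥ 67.5 and < 82 → Distinction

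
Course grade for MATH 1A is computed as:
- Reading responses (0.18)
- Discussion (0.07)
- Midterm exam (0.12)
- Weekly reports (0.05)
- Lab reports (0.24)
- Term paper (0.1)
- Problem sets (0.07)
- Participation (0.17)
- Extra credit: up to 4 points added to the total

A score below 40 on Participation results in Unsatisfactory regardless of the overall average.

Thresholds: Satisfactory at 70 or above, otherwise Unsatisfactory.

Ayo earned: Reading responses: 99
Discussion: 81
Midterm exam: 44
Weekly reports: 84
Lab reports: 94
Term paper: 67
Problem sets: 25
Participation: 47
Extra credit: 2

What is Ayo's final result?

Satisfactory

Participation score 47 ≥ 40: minimum met.
Weighted total:
  Reading responses 99 × 0.18 = 17.82
  Discussion 81 × 0.07 = 5.67
  Midterm exam 44 × 0.12 = 5.28
  Weekly reports 84 × 0.05 = 4.2
  Lab reports 94 × 0.24 = 22.56
  Term paper 67 × 0.1 = 6.7
  Problem sets 25 × 0.07 = 1.75
  Participation 47 × 0.17 = 7.99
Sum = 71.97
Extra credit: 71.97 + 2 = 73.97
73.97 ≥ 70 → Satisfactory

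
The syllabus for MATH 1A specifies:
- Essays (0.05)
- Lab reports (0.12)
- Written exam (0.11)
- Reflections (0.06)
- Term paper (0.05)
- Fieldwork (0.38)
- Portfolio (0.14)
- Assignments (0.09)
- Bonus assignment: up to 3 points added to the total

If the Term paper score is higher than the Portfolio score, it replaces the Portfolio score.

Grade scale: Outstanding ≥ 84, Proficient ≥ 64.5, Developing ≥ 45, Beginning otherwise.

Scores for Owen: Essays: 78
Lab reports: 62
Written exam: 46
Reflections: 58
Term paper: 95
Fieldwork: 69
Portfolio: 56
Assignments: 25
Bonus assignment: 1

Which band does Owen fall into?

Term paper (95) > Portfolio (56), so Portfolio counts as 95.
Weighted total:
  Essays 78 × 0.05 = 3.9
  Lab reports 62 × 0.12 = 7.44
  Written exam 46 × 0.11 = 5.06
  Reflections 58 × 0.06 = 3.48
  Term paper 95 × 0.05 = 4.75
  Fieldwork 69 × 0.38 = 26.22
  Portfolio 95 × 0.14 = 13.3
  Assignments 25 × 0.09 = 2.25
Sum = 66.4
Bonus assignment: 66.4 + 1 = 67.4
67.4 is ≥ 64.5 and < 84 → Proficient

Proficient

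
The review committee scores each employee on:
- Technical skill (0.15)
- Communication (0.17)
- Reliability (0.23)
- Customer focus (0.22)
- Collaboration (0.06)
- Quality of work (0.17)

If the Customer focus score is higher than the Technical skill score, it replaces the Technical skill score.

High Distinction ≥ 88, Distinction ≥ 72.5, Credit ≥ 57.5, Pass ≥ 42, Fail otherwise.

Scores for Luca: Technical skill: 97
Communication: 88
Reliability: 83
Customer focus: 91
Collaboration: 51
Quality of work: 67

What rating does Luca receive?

Distinction

Customer focus (91) ≤ Technical skill (97), so Technical skill stays at 97.
Weighted total:
  Technical skill 97 × 0.15 = 14.55
  Communication 88 × 0.17 = 14.96
  Reliability 83 × 0.23 = 19.09
  Customer focus 91 × 0.22 = 20.02
  Collaboration 51 × 0.06 = 3.06
  Quality of work 67 × 0.17 = 11.39
Sum = 83.07
83.07 is ≥ 72.5 and < 88 → Distinction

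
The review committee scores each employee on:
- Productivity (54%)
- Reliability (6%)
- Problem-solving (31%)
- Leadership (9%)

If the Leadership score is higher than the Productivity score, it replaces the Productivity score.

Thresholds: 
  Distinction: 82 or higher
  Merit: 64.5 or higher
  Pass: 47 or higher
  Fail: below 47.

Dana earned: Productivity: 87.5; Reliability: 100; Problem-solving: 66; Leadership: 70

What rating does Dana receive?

Merit

Leadership (70) ≤ Productivity (87.5), so Productivity stays at 87.5.
Weighted total:
  Productivity 87.5 × 0.54 = 47.25
  Reliability 100 × 0.06 = 6
  Problem-solving 66 × 0.31 = 20.46
  Leadership 70 × 0.09 = 6.3
Sum = 80.01
80.01 is ≥ 64.5 and < 82 → Merit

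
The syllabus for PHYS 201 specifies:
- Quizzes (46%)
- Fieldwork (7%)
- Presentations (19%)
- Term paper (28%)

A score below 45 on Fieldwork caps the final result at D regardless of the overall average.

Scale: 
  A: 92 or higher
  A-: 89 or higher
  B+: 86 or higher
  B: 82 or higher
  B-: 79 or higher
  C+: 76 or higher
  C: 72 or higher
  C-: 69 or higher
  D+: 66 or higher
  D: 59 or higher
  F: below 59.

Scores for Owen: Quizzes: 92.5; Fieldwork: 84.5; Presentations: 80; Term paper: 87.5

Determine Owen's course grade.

B+

Fieldwork score 84.5 ≥ 45: minimum met.
Weighted total:
  Quizzes 92.5 × 0.46 = 42.55
  Fieldwork 84.5 × 0.07 = 5.915
  Presentations 80 × 0.19 = 15.2
  Term paper 87.5 × 0.28 = 24.5
Sum = 88.165
88.165 is ≥ 86 and < 89 → B+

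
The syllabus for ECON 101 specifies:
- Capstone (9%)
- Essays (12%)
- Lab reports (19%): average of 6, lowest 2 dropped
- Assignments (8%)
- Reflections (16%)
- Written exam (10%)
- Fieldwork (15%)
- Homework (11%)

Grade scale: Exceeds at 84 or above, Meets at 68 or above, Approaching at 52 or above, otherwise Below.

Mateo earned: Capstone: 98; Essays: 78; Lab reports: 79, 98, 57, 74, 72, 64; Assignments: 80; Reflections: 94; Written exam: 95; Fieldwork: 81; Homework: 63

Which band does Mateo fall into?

Lab reports: drop 57, 64 → average of remaining 4 = 323/4 = 80.75
Weighted total:
  Capstone 98 × 0.09 = 8.82
  Essays 78 × 0.12 = 9.36
  Lab reports 80.75 × 0.19 = 15.3425
  Assignments 80 × 0.08 = 6.4
  Reflections 94 × 0.16 = 15.04
  Written exam 95 × 0.1 = 9.5
  Fieldwork 81 × 0.15 = 12.15
  Homework 63 × 0.11 = 6.93
Sum = 83.5425
83.5425 is ≥ 68 and < 84 → Meets

Meets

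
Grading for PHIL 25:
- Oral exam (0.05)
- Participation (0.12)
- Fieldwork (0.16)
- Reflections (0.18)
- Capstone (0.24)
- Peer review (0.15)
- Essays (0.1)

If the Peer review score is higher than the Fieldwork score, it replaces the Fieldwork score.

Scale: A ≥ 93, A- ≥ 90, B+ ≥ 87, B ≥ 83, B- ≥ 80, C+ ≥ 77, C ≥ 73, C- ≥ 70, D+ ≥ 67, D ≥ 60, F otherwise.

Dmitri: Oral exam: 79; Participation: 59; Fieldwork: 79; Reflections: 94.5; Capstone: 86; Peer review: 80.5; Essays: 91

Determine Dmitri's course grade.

Peer review (80.5) > Fieldwork (79), so Fieldwork counts as 80.5.
Weighted total:
  Oral exam 79 × 0.05 = 3.95
  Participation 59 × 0.12 = 7.08
  Fieldwork 80.5 × 0.16 = 12.88
  Reflections 94.5 × 0.18 = 17.01
  Capstone 86 × 0.24 = 20.64
  Peer review 80.5 × 0.15 = 12.075
  Essays 91 × 0.1 = 9.1
Sum = 82.735
82.735 is ≥ 80 and < 83 → B-

B-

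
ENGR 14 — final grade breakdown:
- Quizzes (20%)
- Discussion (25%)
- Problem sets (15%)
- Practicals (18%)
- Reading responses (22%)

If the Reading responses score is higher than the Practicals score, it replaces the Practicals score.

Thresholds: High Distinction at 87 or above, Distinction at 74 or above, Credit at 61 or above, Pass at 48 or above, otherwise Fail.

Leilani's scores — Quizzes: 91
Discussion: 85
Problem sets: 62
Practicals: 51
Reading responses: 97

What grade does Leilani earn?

Reading responses (97) > Practicals (51), so Practicals counts as 97.
Weighted total:
  Quizzes 91 × 0.2 = 18.2
  Discussion 85 × 0.25 = 21.25
  Problem sets 62 × 0.15 = 9.3
  Practicals 97 × 0.18 = 17.46
  Reading responses 97 × 0.22 = 21.34
Sum = 87.55
87.55 ≥ 87 → High Distinction

High Distinction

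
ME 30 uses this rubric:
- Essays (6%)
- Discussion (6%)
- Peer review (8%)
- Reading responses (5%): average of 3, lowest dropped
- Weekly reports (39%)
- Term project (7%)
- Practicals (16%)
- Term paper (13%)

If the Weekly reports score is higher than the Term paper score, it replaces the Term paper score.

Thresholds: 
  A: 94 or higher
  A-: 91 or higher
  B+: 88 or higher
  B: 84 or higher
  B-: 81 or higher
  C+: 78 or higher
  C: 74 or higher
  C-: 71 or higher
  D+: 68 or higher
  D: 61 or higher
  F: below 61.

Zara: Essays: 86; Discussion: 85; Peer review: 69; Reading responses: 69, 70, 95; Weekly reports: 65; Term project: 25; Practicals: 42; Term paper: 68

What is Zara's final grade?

Reading responses: drop 69 → average of remaining 2 = 165/2 = 82.5
Weekly reports (65) ≤ Term paper (68), so Term paper stays at 68.
Weighted total:
  Essays 86 × 0.06 = 5.16
  Discussion 85 × 0.06 = 5.1
  Peer review 69 × 0.08 = 5.52
  Reading responses 82.5 × 0.05 = 4.125
  Weekly reports 65 × 0.39 = 25.35
  Term project 25 × 0.07 = 1.75
  Practicals 42 × 0.16 = 6.72
  Term paper 68 × 0.13 = 8.84
Sum = 62.565
62.565 is ≥ 61 and < 68 → D

D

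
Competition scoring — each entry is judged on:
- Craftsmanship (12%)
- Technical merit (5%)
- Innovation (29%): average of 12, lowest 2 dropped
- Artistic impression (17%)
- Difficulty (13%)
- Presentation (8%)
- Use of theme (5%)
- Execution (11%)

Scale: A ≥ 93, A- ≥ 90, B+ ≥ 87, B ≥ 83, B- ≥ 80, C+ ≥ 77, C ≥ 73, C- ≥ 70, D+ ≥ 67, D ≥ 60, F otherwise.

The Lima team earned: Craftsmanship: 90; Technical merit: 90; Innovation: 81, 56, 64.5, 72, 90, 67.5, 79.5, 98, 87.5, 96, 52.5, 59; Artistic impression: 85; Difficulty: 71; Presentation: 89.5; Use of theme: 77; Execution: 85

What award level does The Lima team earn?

Innovation: drop 52.5, 56 → average of remaining 10 = 795/10 = 79.5
Weighted total:
  Craftsmanship 90 × 0.12 = 10.8
  Technical merit 90 × 0.05 = 4.5
  Innovation 79.5 × 0.29 = 23.055
  Artistic impression 85 × 0.17 = 14.45
  Difficulty 71 × 0.13 = 9.23
  Presentation 89.5 × 0.08 = 7.16
  Use of theme 77 × 0.05 = 3.85
  Execution 85 × 0.11 = 9.35
Sum = 82.395
82.395 is ≥ 80 and < 83 → B-

B-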